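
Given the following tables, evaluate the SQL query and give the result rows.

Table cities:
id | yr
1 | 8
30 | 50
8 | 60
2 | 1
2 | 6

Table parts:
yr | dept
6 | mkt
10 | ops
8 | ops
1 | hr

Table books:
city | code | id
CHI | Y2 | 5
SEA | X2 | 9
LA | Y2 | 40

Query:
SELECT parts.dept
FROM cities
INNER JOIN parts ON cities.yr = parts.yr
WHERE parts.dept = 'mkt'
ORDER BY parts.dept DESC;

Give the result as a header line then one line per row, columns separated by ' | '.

== RESULT ==
parts.dept
mkt

Derivation:
After JOIN parts (3 rows):
cities.id | cities.yr | parts.yr | parts.dept
1 | 8 | 8 | ops
2 | 1 | 1 | hr
2 | 6 | 6 | mkt
After WHERE (1 rows):
cities.id | cities.yr | parts.yr | parts.dept
2 | 6 | 6 | mkt
After SELECT (1 rows):
parts.dept
mkt
After ORDER BY (1 rows):
parts.dept
mkt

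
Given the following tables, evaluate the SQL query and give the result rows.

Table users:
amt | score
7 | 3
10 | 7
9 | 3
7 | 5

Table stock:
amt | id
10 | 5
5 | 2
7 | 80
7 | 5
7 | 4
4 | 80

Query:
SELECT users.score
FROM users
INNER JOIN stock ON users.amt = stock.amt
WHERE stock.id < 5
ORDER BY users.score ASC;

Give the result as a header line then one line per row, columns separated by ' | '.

After JOIN stock (7 rows):
users.amt | users.score | stock.amt | stock.id
7 | 3 | 7 | 80
7 | 3 | 7 | 5
7 | 3 | 7 | 4
10 | 7 | 10 | 5
7 | 5 | 7 | 80
7 | 5 | 7 | 5
7 | 5 | 7 | 4
After WHERE (2 rows):
users.amt | users.score | stock.amt | stock.id
7 | 3 | 7 | 4
7 | 5 | 7 | 4
After SELECT (2 rows):
users.score
3
5
After ORDER BY (2 rows):
users.score
3
5

== RESULT ==
users.score
3
5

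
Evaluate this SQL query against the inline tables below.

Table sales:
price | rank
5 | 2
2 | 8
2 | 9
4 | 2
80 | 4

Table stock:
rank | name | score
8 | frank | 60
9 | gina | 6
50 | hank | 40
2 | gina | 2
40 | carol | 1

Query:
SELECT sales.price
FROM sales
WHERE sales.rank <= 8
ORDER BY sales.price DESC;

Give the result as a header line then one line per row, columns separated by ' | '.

== RESULT ==
sales.price
80
5
4
2

Derivation:
After WHERE (4 rows):
sales.price | sales.rank
5 | 2
2 | 8
4 | 2
80 | 4
After SELECT (4 rows):
sales.price
5
2
4
80
After ORDER BY (4 rows):
sales.price
80
5
4
2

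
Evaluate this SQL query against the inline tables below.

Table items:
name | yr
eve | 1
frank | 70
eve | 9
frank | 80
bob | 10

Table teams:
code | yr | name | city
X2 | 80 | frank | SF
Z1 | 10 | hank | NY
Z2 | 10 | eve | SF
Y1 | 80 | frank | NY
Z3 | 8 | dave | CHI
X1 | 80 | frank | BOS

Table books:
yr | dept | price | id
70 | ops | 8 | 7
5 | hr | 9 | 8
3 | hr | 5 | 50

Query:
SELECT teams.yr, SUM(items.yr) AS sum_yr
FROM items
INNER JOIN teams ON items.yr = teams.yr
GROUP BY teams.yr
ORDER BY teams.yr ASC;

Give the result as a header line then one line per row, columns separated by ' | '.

After JOIN teams (5 rows):
items.name | items.yr | teams.code | teams.yr | teams.name | teams.city
frank | 80 | X2 | 80 | frank | SF
frank | 80 | Y1 | 80 | frank | NY
frank | 80 | X1 | 80 | frank | BOS
bob | 10 | Z1 | 10 | hank | NY
bob | 10 | Z2 | 10 | eve | SF
After GROUP BY (2 rows):
teams.yr | sum_yr
80 | 240
10 | 20
After ORDER BY (2 rows):
teams.yr | sum_yr
10 | 20
80 | 240

== RESULT ==
teams.yr | sum_yr
10 | 20
80 | 240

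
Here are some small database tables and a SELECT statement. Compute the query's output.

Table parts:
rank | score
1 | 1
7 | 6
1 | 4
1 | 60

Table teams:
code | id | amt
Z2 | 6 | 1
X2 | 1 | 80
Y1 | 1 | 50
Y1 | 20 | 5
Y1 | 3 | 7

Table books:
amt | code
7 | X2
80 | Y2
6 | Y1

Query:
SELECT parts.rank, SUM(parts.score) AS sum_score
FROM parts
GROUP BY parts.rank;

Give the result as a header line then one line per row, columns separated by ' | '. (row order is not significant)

After GROUP BY (2 rows):
parts.rank | sum_score
1 | 65
7 | 6

== RESULT ==
parts.rank | sum_score
1 | 65
7 | 6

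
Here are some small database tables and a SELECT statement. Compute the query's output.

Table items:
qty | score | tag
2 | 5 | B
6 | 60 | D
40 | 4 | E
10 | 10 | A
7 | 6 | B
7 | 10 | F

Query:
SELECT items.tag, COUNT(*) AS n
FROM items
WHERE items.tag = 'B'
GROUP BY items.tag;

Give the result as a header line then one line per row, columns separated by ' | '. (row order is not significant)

After WHERE (2 rows):
items.qty | items.score | items.tag
2 | 5 | B
7 | 6 | B
After GROUP BY (1 rows):
items.tag | n
B | 2

== RESULT ==
items.tag | n
B | 2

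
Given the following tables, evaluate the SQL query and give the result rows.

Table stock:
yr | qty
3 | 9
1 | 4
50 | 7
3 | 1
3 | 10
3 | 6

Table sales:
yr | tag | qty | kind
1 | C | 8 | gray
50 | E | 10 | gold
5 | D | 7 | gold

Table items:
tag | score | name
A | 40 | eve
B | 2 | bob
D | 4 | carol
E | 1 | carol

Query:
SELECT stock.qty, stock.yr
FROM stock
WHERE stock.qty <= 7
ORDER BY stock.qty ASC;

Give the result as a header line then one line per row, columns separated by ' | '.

After WHERE (4 rows):
stock.yr | stock.qty
1 | 4
50 | 7
3 | 1
3 | 6
After SELECT (4 rows):
stock.qty | stock.yr
4 | 1
7 | 50
1 | 3
6 | 3
After ORDER BY (4 rows):
stock.qty | stock.yr
1 | 3
4 | 1
6 | 3
7 | 50

== RESULT ==
stock.qty | stock.yr
1 | 3
4 | 1
6 | 3
7 | 50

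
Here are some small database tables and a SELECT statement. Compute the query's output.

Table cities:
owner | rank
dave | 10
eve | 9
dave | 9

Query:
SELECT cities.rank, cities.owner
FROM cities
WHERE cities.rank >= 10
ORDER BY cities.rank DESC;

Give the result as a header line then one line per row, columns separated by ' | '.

== RESULT ==
cities.rank | cities.owner
10 | dave

Derivation:
After WHERE (1 rows):
cities.owner | cities.rank
dave | 10
After SELECT (1 rows):
cities.rank | cities.owner
10 | dave
After ORDER BY (1 rows):
cities.rank | cities.owner
10 | dave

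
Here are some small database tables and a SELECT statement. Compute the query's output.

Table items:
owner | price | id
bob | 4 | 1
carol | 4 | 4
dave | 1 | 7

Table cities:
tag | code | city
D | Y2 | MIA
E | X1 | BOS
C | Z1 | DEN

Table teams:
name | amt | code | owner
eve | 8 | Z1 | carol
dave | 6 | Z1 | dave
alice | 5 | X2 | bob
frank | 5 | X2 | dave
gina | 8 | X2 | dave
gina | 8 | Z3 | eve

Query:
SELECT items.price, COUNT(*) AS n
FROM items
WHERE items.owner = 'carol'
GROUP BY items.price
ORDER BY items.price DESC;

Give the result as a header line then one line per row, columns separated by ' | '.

After WHERE (1 rows):
items.owner | items.price | items.id
carol | 4 | 4
After GROUP BY (1 rows):
items.price | n
4 | 1
After ORDER BY (1 rows):
items.price | n
4 | 1

== RESULT ==
items.price | n
4 | 1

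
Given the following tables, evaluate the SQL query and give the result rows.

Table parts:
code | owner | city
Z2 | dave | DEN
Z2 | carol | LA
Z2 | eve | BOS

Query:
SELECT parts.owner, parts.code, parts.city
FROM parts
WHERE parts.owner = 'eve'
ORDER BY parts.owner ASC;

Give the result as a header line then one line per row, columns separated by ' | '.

== RESULT ==
parts.owner | parts.code | parts.city
eve | Z2 | BOS

Derivation:
After WHERE (1 rows):
parts.code | parts.owner | parts.city
Z2 | eve | BOS
After SELECT (1 rows):
parts.owner | parts.code | parts.city
eve | Z2 | BOS
After ORDER BY (1 rows):
parts.owner | parts.code | parts.city
eve | Z2 | BOS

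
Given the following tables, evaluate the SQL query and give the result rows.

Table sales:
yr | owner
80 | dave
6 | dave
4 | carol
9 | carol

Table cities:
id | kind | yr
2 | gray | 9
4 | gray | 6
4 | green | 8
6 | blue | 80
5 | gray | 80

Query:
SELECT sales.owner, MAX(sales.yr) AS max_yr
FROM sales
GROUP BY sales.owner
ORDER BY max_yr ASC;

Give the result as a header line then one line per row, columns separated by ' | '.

After GROUP BY (2 rows):
sales.owner | max_yr
dave | 80
carol | 9
After ORDER BY (2 rows):
sales.owner | max_yr
carol | 9
dave | 80

== RESULT ==
sales.owner | max_yr
carol | 9
dave | 80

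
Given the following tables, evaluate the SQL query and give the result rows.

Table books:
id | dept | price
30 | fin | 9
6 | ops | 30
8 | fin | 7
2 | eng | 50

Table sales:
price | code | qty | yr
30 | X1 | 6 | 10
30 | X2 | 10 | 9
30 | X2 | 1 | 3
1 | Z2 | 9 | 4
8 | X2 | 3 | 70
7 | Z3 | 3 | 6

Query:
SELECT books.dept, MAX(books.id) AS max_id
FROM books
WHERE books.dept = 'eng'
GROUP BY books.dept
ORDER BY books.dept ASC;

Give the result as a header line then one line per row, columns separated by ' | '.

== RESULT ==
books.dept | max_id
eng | 2

Derivation:
After WHERE (1 rows):
books.id | books.dept | books.price
2 | eng | 50
After GROUP BY (1 rows):
books.dept | max_id
eng | 2
After ORDER BY (1 rows):
books.dept | max_id
eng | 2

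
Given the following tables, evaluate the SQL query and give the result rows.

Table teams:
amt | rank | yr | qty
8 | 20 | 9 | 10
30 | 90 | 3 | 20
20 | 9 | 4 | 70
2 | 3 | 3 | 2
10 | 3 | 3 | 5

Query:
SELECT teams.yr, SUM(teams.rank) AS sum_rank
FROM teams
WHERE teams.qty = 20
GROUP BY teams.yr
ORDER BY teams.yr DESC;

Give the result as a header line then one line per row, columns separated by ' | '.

== RESULT ==
teams.yr | sum_rank
3 | 90

Derivation:
After WHERE (1 rows):
teams.amt | teams.rank | teams.yr | teams.qty
30 | 90 | 3 | 20
After GROUP BY (1 rows):
teams.yr | sum_rank
3 | 90
After ORDER BY (1 rows):
teams.yr | sum_rank
3 | 90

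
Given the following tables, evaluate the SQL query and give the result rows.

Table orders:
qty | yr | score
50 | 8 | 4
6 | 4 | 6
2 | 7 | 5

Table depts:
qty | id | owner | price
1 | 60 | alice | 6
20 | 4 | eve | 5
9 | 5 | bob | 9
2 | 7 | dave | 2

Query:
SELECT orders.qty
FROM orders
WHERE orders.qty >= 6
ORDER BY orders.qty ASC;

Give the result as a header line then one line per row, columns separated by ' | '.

After WHERE (2 rows):
orders.qty | orders.yr | orders.score
50 | 8 | 4
6 | 4 | 6
After SELECT (2 rows):
orders.qty
50
6
After ORDER BY (2 rows):
orders.qty
6
50

== RESULT ==
orders.qty
6
50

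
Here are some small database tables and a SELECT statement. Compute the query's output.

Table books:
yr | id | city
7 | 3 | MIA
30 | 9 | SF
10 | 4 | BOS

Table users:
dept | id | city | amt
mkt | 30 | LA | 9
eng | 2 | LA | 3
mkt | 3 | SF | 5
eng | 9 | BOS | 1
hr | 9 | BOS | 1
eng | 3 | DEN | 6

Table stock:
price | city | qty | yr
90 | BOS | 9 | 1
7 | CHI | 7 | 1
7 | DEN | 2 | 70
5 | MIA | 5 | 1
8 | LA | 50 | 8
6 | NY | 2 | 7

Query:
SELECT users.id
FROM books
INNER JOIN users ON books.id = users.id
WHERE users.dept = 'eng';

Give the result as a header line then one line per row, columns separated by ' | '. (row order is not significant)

After JOIN users (4 rows):
books.yr | books.id | books.city | users.dept | users.id | users.city | users.amt
7 | 3 | MIA | mkt | 3 | SF | 5
7 | 3 | MIA | eng | 3 | DEN | 6
30 | 9 | SF | eng | 9 | BOS | 1
30 | 9 | SF | hr | 9 | BOS | 1
After WHERE (2 rows):
books.yr | books.id | books.city | users.dept | users.id | users.city | users.amt
7 | 3 | MIA | eng | 3 | DEN | 6
30 | 9 | SF | eng | 9 | BOS | 1
After SELECT (2 rows):
users.id
3
9

== RESULT ==
users.id
3
9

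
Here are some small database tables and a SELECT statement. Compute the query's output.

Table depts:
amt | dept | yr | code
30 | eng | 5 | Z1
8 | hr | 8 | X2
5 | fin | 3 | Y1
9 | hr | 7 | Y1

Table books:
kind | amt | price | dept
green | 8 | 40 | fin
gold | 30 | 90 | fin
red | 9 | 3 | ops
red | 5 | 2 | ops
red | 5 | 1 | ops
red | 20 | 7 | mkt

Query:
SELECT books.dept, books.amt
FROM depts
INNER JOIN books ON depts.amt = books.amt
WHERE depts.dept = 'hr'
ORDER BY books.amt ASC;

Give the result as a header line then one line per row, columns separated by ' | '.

After JOIN books (5 rows):
depts.amt | depts.dept | depts.yr | depts.code | books.kind | books.amt | books.price | books.dept
30 | eng | 5 | Z1 | gold | 30 | 90 | fin
8 | hr | 8 | X2 | green | 8 | 40 | fin
5 | fin | 3 | Y1 | red | 5 | 2 | ops
5 | fin | 3 | Y1 | red | 5 | 1 | ops
9 | hr | 7 | Y1 | red | 9 | 3 | ops
After WHERE (2 rows):
depts.amt | depts.dept | depts.yr | depts.code | books.kind | books.amt | books.price | books.dept
8 | hr | 8 | X2 | green | 8 | 40 | fin
9 | hr | 7 | Y1 | red | 9 | 3 | ops
After SELECT (2 rows):
books.dept | books.amt
fin | 8
ops | 9
After ORDER BY (2 rows):
books.dept | books.amt
fin | 8
ops | 9

== RESULT ==
books.dept | books.amt
fin | 8
ops | 9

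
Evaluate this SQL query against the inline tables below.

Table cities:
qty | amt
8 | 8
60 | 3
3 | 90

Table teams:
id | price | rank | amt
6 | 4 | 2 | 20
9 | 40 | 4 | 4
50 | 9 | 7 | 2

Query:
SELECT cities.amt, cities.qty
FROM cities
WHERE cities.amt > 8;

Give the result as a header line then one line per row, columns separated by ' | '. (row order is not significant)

== RESULT ==
cities.amt | cities.qty
90 | 3

Derivation:
After WHERE (1 rows):
cities.qty | cities.amt
3 | 90
After SELECT (1 rows):
cities.amt | cities.qty
90 | 3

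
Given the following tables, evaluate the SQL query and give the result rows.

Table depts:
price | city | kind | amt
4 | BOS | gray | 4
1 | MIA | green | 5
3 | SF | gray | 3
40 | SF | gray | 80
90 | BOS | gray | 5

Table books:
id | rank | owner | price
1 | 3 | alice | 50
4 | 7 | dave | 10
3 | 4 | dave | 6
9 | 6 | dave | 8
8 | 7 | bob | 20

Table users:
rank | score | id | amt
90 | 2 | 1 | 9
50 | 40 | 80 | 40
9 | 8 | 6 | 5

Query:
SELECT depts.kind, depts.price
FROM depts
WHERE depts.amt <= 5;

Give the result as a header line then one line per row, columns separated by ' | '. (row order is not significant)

After WHERE (4 rows):
depts.price | depts.city | depts.kind | depts.amt
4 | BOS | gray | 4
1 | MIA | green | 5
3 | SF | gray | 3
90 | BOS | gray | 5
After SELECT (4 rows):
depts.kind | depts.price
gray | 4
green | 1
gray | 3
gray | 90

== RESULT ==
depts.kind | depts.price
gray | 4
green | 1
gray | 3
gray | 90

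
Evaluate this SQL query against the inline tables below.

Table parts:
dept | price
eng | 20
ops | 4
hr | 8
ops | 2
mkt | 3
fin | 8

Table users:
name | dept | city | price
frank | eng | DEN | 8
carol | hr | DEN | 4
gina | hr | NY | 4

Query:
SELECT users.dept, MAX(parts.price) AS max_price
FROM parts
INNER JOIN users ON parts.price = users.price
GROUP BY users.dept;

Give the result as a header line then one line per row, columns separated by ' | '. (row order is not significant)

After JOIN users (4 rows):
parts.dept | parts.price | users.name | users.dept | users.city | users.price
ops | 4 | carol | hr | DEN | 4
ops | 4 | gina | hr | NY | 4
hr | 8 | frank | eng | DEN | 8
fin | 8 | frank | eng | DEN | 8
After GROUP BY (2 rows):
users.dept | max_price
hr | 4
eng | 8

== RESULT ==
users.dept | max_price
hr | 4
eng | 8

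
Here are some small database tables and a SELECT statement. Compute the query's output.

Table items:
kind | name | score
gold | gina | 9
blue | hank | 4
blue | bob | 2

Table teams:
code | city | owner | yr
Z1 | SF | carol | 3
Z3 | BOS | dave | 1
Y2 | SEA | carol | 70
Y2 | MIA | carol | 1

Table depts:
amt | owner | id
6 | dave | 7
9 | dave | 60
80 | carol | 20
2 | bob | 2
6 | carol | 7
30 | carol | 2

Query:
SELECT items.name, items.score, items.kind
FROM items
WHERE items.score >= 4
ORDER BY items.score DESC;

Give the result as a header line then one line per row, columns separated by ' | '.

== RESULT ==
items.name | items.score | items.kind
gina | 9 | gold
hank | 4 | blue

Derivation:
After WHERE (2 rows):
items.kind | items.name | items.score
gold | gina | 9
blue | hank | 4
After SELECT (2 rows):
items.name | items.score | items.kind
gina | 9 | gold
hank | 4 | blue
After ORDER BY (2 rows):
items.name | items.score | items.kind
gina | 9 | gold
hank | 4 | blue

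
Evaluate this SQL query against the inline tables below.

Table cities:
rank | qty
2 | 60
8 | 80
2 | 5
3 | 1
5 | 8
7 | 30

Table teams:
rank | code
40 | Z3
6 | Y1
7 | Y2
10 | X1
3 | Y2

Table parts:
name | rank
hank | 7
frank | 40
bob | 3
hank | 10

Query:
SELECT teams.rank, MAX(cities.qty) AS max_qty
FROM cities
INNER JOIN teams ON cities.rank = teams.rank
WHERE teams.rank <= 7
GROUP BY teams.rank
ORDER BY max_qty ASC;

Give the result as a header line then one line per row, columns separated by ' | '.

== RESULT ==
teams.rank | max_qty
3 | 1
7 | 30

Derivation:
After JOIN teams (2 rows):
cities.rank | cities.qty | teams.rank | teams.code
3 | 1 | 3 | Y2
7 | 30 | 7 | Y2
After WHERE (2 rows):
cities.rank | cities.qty | teams.rank | teams.code
3 | 1 | 3 | Y2
7 | 30 | 7 | Y2
After GROUP BY (2 rows):
teams.rank | max_qty
3 | 1
7 | 30
After ORDER BY (2 rows):
teams.rank | max_qty
3 | 1
7 | 30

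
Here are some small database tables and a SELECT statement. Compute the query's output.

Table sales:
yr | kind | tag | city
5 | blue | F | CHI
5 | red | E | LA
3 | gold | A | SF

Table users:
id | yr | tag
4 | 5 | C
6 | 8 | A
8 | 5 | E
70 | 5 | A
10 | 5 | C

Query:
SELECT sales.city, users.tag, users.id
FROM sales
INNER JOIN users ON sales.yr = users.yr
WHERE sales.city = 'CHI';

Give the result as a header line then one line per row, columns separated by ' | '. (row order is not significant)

== RESULT ==
sales.city | users.tag | users.id
CHI | C | 4
CHI | E | 8
CHI | A | 70
CHI | C | 10

Derivation:
After JOIN users (8 rows):
sales.yr | sales.kind | sales.tag | sales.city | users.id | users.yr | users.tag
5 | blue | F | CHI | 4 | 5 | C
5 | blue | F | CHI | 8 | 5 | E
5 | blue | F | CHI | 70 | 5 | A
5 | blue | F | CHI | 10 | 5 | C
5 | red | E | LA | 4 | 5 | C
5 | red | E | LA | 8 | 5 | E
5 | red | E | LA | 70 | 5 | A
5 | red | E | LA | 10 | 5 | C
After WHERE (4 rows):
sales.yr | sales.kind | sales.tag | sales.city | users.id | users.yr | users.tag
5 | blue | F | CHI | 4 | 5 | C
5 | blue | F | CHI | 8 | 5 | E
5 | blue | F | CHI | 70 | 5 | A
5 | blue | F | CHI | 10 | 5 | C
After SELECT (4 rows):
sales.city | users.tag | users.id
CHI | C | 4
CHI | E | 8
CHI | A | 70
CHI | C | 10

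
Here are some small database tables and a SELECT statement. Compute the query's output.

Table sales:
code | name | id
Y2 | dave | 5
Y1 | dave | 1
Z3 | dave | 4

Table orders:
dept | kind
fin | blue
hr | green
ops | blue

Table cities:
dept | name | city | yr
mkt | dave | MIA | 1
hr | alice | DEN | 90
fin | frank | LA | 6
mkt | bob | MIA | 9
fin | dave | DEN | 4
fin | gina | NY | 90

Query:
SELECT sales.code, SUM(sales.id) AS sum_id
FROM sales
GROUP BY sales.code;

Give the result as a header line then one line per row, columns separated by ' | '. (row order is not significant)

After GROUP BY (3 rows):
sales.code | sum_id
Y2 | 5
Y1 | 1
Z3 | 4

== RESULT ==
sales.code | sum_id
Y2 | 5
Y1 | 1
Z3 | 4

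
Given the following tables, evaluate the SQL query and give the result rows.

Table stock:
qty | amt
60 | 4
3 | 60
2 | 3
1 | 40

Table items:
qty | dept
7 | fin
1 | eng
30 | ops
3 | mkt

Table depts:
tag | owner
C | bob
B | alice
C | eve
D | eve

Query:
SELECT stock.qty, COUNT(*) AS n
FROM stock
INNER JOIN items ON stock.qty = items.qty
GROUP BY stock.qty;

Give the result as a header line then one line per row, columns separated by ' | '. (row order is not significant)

== RESULT ==
stock.qty | n
3 | 1
1 | 1

Derivation:
After JOIN items (2 rows):
stock.qty | stock.amt | items.qty | items.dept
3 | 60 | 3 | mkt
1 | 40 | 1 | eng
After GROUP BY (2 rows):
stock.qty | n
3 | 1
1 | 1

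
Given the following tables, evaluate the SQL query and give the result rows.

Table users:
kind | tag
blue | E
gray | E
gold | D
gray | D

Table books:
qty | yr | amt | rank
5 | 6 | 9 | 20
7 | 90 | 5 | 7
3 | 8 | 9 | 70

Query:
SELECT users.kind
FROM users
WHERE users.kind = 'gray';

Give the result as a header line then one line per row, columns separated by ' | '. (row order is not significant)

== RESULT ==
users.kind
gray
gray

Derivation:
After WHERE (2 rows):
users.kind | users.tag
gray | E
gray | D
After SELECT (2 rows):
users.kind
gray
gray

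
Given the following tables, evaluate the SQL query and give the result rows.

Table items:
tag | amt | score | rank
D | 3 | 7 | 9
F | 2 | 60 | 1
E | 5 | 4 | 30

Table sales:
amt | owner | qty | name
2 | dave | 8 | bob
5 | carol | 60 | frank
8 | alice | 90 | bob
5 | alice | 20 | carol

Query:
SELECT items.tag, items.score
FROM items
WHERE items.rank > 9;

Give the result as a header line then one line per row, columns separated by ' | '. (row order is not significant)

After WHERE (1 rows):
items.tag | items.amt | items.score | items.rank
E | 5 | 4 | 30
After SELECT (1 rows):
items.tag | items.score
E | 4

== RESULT ==
items.tag | items.score
E | 4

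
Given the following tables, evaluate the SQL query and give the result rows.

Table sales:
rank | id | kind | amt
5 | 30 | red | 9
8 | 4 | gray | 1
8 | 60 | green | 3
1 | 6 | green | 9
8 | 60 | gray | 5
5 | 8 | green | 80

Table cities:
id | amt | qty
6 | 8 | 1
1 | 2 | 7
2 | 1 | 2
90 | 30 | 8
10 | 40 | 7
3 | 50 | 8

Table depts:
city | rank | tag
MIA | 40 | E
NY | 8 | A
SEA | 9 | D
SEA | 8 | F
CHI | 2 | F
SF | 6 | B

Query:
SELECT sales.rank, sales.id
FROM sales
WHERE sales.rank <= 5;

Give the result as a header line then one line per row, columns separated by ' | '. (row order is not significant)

== RESULT ==
sales.rank | sales.id
5 | 30
1 | 6
5 | 8

Derivation:
After WHERE (3 rows):
sales.rank | sales.id | sales.kind | sales.amt
5 | 30 | red | 9
1 | 6 | green | 9
5 | 8 | green | 80
After SELECT (3 rows):
sales.rank | sales.id
5 | 30
1 | 6
5 | 8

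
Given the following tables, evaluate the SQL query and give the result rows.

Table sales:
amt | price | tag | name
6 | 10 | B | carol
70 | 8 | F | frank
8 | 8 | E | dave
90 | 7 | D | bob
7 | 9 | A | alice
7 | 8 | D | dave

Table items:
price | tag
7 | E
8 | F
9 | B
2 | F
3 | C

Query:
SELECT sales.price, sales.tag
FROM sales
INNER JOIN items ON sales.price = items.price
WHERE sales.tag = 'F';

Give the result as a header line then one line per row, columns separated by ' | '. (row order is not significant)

After JOIN items (5 rows):
sales.amt | sales.price | sales.tag | sales.name | items.price | items.tag
70 | 8 | F | frank | 8 | F
8 | 8 | E | dave | 8 | F
90 | 7 | D | bob | 7 | E
7 | 9 | A | alice | 9 | B
7 | 8 | D | dave | 8 | F
After WHERE (1 rows):
sales.amt | sales.price | sales.tag | sales.name | items.price | items.tag
70 | 8 | F | frank | 8 | F
After SELECT (1 rows):
sales.price | sales.tag
8 | F

== RESULT ==
sales.price | sales.tag
8 | F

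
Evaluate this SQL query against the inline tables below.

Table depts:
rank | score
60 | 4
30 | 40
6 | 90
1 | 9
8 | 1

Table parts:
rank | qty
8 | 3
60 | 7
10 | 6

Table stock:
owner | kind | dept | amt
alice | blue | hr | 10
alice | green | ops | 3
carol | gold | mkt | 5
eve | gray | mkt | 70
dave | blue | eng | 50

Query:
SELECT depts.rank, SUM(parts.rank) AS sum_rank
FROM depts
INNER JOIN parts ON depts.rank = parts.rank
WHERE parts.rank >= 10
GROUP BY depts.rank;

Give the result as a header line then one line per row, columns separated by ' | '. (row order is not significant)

After JOIN parts (2 rows):
depts.rank | depts.score | parts.rank | parts.qty
60 | 4 | 60 | 7
8 | 1 | 8 | 3
After WHERE (1 rows):
depts.rank | depts.score | parts.rank | parts.qty
60 | 4 | 60 | 7
After GROUP BY (1 rows):
depts.rank | sum_rank
60 | 60

== RESULT ==
depts.rank | sum_rank
60 | 60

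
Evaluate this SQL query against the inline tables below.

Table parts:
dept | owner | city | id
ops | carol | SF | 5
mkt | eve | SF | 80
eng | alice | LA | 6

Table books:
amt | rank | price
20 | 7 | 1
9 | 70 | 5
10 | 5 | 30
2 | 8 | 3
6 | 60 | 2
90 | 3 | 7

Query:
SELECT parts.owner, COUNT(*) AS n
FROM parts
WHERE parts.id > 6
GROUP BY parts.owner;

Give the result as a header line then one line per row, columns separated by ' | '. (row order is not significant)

== RESULT ==
parts.owner | n
eve | 1

Derivation:
After WHERE (1 rows):
parts.dept | parts.owner | parts.city | parts.id
mkt | eve | SF | 80
After GROUP BY (1 rows):
parts.owner | n
eve | 1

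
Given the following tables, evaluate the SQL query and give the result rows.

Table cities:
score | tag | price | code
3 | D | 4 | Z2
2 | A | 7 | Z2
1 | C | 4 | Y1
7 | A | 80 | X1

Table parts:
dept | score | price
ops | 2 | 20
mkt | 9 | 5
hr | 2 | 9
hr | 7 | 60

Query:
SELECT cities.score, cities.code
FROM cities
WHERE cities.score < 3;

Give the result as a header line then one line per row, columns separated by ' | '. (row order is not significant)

== RESULT ==
cities.score | cities.code
2 | Z2
1 | Y1

Derivation:
After WHERE (2 rows):
cities.score | cities.tag | cities.price | cities.code
2 | A | 7 | Z2
1 | C | 4 | Y1
After SELECT (2 rows):
cities.score | cities.code
2 | Z2
1 | Y1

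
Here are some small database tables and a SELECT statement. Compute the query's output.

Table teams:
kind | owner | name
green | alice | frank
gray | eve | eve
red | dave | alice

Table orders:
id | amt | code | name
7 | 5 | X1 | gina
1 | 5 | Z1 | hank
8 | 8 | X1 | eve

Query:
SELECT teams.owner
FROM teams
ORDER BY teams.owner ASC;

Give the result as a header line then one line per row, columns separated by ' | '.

After SELECT (3 rows):
teams.owner
alice
eve
dave
After ORDER BY (3 rows):
teams.owner
alice
dave
eve

== RESULT ==
teams.owner
alice
dave
eve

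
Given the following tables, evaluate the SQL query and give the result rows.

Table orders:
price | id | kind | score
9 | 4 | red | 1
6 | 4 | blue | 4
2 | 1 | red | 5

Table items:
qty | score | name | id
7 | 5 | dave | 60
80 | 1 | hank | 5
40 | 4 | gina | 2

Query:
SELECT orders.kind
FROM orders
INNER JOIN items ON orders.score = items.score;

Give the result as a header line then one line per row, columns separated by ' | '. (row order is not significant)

After JOIN items (3 rows):
orders.price | orders.id | orders.kind | orders.score | items.qty | items.score | items.name | items.id
9 | 4 | red | 1 | 80 | 1 | hank | 5
6 | 4 | blue | 4 | 40 | 4 | gina | 2
2 | 1 | red | 5 | 7 | 5 | dave | 60
After SELECT (3 rows):
orders.kind
red
blue
red

== RESULT ==
orders.kind
red
blue
red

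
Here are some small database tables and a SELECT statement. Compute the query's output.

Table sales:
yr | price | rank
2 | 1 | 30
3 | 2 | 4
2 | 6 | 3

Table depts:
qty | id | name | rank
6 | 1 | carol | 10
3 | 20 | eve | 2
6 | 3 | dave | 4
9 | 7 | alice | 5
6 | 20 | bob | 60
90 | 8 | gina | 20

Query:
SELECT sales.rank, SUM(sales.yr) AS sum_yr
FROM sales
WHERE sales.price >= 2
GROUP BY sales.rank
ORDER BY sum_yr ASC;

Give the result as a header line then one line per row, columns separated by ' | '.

After WHERE (2 rows):
sales.yr | sales.price | sales.rank
3 | 2 | 4
2 | 6 | 3
After GROUP BY (2 rows):
sales.rank | sum_yr
4 | 3
3 | 2
After ORDER BY (2 rows):
sales.rank | sum_yr
3 | 2
4 | 3

== RESULT ==
sales.rank | sum_yr
3 | 2
4 | 3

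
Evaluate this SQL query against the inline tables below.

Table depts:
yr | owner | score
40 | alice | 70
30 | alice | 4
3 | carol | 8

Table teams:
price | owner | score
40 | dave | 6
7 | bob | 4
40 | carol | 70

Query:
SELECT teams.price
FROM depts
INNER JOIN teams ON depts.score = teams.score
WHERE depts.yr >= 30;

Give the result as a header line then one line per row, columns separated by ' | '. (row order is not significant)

After JOIN teams (2 rows):
depts.yr | depts.owner | depts.score | teams.price | teams.owner | teams.score
40 | alice | 70 | 40 | carol | 70
30 | alice | 4 | 7 | bob | 4
After WHERE (2 rows):
depts.yr | depts.owner | depts.score | teams.price | teams.owner | teams.score
40 | alice | 70 | 40 | carol | 70
30 | alice | 4 | 7 | bob | 4
After SELECT (2 rows):
teams.price
40
7

== RESULT ==
teams.price
40
7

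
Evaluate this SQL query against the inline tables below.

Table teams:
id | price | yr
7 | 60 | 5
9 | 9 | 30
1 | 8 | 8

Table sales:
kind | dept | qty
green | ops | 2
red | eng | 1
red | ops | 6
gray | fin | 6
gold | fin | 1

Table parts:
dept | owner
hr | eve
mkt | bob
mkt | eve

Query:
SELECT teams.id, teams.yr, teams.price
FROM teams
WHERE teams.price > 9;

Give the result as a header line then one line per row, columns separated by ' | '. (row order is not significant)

== RESULT ==
teams.id | teams.yr | teams.price
7 | 5 | 60

Derivation:
After WHERE (1 rows):
teams.id | teams.price | teams.yr
7 | 60 | 5
After SELECT (1 rows):
teams.id | teams.yr | teams.price
7 | 5 | 60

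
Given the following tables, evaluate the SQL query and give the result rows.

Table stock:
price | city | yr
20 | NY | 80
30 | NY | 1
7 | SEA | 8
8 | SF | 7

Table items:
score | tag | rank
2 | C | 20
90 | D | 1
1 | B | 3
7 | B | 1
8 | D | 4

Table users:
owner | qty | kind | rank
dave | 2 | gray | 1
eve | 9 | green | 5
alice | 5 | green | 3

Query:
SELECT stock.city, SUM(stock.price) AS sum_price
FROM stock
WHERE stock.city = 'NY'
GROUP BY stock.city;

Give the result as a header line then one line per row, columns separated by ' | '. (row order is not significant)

After WHERE (2 rows):
stock.price | stock.city | stock.yr
20 | NY | 80
30 | NY | 1
After GROUP BY (1 rows):
stock.city | sum_price
NY | 50

== RESULT ==
stock.city | sum_price
NY | 50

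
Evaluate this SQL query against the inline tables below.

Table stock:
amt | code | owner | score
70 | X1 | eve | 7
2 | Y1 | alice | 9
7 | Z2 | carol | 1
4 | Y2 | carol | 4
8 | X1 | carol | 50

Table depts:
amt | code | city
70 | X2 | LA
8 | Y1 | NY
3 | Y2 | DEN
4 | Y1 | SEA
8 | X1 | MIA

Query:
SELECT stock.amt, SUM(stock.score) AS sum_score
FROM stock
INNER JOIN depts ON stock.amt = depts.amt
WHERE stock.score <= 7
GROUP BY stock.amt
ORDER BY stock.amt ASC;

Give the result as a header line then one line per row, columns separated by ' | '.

After JOIN depts (4 rows):
stock.amt | stock.code | stock.owner | stock.score | depts.amt | depts.code | depts.city
70 | X1 | eve | 7 | 70 | X2 | LA
4 | Y2 | carol | 4 | 4 | Y1 | SEA
8 | X1 | carol | 50 | 8 | Y1 | NY
8 | X1 | carol | 50 | 8 | X1 | MIA
After WHERE (2 rows):
stock.amt | stock.code | stock.owner | stock.score | depts.amt | depts.code | depts.city
70 | X1 | eve | 7 | 70 | X2 | LA
4 | Y2 | carol | 4 | 4 | Y1 | SEA
After GROUP BY (2 rows):
stock.amt | sum_score
70 | 7
4 | 4
After ORDER BY (2 rows):
stock.amt | sum_score
4 | 4
70 | 7

== RESULT ==
stock.amt | sum_score
4 | 4
70 | 7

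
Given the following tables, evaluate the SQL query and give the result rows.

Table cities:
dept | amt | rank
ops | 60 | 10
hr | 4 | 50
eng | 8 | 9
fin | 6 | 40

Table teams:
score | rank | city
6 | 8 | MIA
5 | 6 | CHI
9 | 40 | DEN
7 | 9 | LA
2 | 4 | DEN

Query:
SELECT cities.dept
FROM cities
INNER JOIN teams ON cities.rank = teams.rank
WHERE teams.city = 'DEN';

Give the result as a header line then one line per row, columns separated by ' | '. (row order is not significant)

After JOIN teams (2 rows):
cities.dept | cities.amt | cities.rank | teams.score | teams.rank | teams.city
eng | 8 | 9 | 7 | 9 | LA
fin | 6 | 40 | 9 | 40 | DEN
After WHERE (1 rows):
cities.dept | cities.amt | cities.rank | teams.score | teams.rank | teams.city
fin | 6 | 40 | 9 | 40 | DEN
After SELECT (1 rows):
cities.dept
fin

== RESULT ==
cities.dept
fin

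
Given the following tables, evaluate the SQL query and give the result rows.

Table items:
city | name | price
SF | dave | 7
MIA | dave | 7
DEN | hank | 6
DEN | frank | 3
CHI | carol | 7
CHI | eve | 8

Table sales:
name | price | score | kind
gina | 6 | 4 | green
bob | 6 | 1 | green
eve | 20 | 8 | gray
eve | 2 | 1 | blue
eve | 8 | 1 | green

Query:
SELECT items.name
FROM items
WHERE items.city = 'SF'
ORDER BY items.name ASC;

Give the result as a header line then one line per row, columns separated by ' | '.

== RESULT ==
items.name
dave

Derivation:
After WHERE (1 rows):
items.city | items.name | items.price
SF | dave | 7
After SELECT (1 rows):
items.name
dave
After ORDER BY (1 rows):
items.name
dave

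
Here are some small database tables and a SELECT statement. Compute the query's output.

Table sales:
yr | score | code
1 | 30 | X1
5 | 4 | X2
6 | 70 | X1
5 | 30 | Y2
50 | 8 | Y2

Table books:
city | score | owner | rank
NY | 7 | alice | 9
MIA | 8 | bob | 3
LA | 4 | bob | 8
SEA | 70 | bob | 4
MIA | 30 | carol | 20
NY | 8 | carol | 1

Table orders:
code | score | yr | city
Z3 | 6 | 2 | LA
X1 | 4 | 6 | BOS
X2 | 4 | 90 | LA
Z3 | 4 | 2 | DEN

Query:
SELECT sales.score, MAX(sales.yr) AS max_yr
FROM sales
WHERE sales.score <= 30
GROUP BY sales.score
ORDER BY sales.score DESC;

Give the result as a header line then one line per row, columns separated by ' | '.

== RESULT ==
sales.score | max_yr
30 | 5
8 | 50
4 | 5

Derivation:
After WHERE (4 rows):
sales.yr | sales.score | sales.code
1 | 30 | X1
5 | 4 | X2
5 | 30 | Y2
50 | 8 | Y2
After GROUP BY (3 rows):
sales.score | max_yr
30 | 5
4 | 5
8 | 50
After ORDER BY (3 rows):
sales.score | max_yr
30 | 5
8 | 50
4 | 5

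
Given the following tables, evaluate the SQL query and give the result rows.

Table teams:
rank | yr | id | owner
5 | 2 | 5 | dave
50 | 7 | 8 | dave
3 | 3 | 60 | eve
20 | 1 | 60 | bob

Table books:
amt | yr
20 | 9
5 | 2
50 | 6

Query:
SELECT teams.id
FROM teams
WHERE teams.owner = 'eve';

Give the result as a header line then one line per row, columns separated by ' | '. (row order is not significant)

== RESULT ==
teams.id
60

Derivation:
After WHERE (1 rows):
teams.rank | teams.yr | teams.id | teams.owner
3 | 3 | 60 | eve
After SELECT (1 rows):
teams.id
60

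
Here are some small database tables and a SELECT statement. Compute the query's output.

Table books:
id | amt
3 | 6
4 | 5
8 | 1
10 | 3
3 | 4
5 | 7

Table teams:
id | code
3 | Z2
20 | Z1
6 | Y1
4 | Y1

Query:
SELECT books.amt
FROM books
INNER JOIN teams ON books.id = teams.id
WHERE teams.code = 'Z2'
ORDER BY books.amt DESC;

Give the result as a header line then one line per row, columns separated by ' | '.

== RESULT ==
books.amt
6
4

Derivation:
After JOIN teams (3 rows):
books.id | books.amt | teams.id | teams.code
3 | 6 | 3 | Z2
4 | 5 | 4 | Y1
3 | 4 | 3 | Z2
After WHERE (2 rows):
books.id | books.amt | teams.id | teams.code
3 | 6 | 3 | Z2
3 | 4 | 3 | Z2
After SELECT (2 rows):
books.amt
6
4
After ORDER BY (2 rows):
books.amt
6
4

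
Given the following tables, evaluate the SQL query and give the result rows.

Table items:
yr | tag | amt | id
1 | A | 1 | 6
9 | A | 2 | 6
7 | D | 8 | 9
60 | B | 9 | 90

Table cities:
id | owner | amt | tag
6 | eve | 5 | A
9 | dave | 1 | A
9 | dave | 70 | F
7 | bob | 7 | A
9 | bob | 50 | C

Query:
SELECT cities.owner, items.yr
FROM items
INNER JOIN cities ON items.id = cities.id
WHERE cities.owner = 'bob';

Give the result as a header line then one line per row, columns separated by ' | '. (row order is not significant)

After JOIN cities (5 rows):
items.yr | items.tag | items.amt | items.id | cities.id | cities.owner | cities.amt | cities.tag
1 | A | 1 | 6 | 6 | eve | 5 | A
9 | A | 2 | 6 | 6 | eve | 5 | A
7 | D | 8 | 9 | 9 | dave | 1 | A
7 | D | 8 | 9 | 9 | dave | 70 | F
7 | D | 8 | 9 | 9 | bob | 50 | C
After WHERE (1 rows):
items.yr | items.tag | items.amt | items.id | cities.id | cities.owner | cities.amt | cities.tag
7 | D | 8 | 9 | 9 | bob | 50 | C
After SELECT (1 rows):
cities.owner | items.yr
bob | 7

== RESULT ==
cities.owner | items.yr
bob | 7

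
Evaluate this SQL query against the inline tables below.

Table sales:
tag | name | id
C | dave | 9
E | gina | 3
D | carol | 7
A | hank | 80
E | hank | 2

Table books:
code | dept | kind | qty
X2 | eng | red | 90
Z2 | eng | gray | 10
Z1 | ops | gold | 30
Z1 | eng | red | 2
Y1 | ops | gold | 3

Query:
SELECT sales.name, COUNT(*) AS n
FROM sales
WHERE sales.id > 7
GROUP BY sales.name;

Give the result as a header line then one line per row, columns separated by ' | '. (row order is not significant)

== RESULT ==
sales.name | n
dave | 1
hank | 1

Derivation:
After WHERE (2 rows):
sales.tag | sales.name | sales.id
C | dave | 9
A | hank | 80
After GROUP BY (2 rows):
sales.name | n
dave | 1
hank | 1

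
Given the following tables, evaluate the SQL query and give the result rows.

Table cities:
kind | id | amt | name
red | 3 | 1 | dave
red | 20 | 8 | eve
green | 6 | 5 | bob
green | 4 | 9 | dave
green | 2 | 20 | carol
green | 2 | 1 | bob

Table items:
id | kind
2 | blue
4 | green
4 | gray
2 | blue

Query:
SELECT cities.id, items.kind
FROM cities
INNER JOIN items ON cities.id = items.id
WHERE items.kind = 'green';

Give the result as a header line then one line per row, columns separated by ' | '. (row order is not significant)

After JOIN items (6 rows):
cities.kind | cities.id | cities.amt | cities.name | items.id | items.kind
green | 4 | 9 | dave | 4 | green
green | 4 | 9 | dave | 4 | gray
green | 2 | 20 | carol | 2 | blue
green | 2 | 20 | carol | 2 | blue
green | 2 | 1 | bob | 2 | blue
green | 2 | 1 | bob | 2 | blue
After WHERE (1 rows):
cities.kind | cities.id | cities.amt | cities.name | items.id | items.kind
green | 4 | 9 | dave | 4 | green
After SELECT (1 rows):
cities.id | items.kind
4 | green

== RESULT ==
cities.id | items.kind
4 | green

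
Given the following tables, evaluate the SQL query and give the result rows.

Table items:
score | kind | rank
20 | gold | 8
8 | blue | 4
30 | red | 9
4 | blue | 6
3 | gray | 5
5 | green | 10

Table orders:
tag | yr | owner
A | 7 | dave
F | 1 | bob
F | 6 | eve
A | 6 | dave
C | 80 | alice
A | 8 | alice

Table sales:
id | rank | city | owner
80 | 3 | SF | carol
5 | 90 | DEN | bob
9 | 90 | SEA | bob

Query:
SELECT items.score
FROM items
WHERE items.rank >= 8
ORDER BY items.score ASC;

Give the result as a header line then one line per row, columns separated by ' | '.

After WHERE (3 rows):
items.score | items.kind | items.rank
20 | gold | 8
30 | red | 9
5 | green | 10
After SELECT (3 rows):
items.score
20
30
5
After ORDER BY (3 rows):
items.score
5
20
30

== RESULT ==
items.score
5
20
30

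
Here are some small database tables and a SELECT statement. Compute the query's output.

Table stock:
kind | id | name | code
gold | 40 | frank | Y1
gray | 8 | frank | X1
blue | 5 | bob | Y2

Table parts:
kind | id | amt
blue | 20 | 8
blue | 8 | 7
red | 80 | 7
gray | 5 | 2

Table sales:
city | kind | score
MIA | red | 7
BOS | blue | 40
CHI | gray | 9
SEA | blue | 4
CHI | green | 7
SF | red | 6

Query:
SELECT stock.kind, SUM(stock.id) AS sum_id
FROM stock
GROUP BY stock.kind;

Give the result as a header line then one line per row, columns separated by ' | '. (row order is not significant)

After GROUP BY (3 rows):
stock.kind | sum_id
gold | 40
gray | 8
blue | 5

== RESULT ==
stock.kind | sum_id
gold | 40
gray | 8
blue | 5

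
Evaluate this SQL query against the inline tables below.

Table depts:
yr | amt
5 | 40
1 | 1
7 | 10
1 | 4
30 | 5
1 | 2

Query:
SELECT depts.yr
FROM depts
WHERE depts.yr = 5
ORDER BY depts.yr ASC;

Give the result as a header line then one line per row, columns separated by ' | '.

After WHERE (1 rows):
depts.yr | depts.amt
5 | 40
After SELECT (1 rows):
depts.yr
5
After ORDER BY (1 rows):
depts.yr
5

== RESULT ==
depts.yr
5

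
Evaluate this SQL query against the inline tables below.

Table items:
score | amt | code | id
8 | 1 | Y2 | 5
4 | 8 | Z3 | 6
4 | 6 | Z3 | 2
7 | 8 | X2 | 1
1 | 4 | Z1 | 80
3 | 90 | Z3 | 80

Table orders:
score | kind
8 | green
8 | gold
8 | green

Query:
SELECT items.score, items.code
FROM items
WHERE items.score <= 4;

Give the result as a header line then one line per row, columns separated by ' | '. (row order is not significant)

== RESULT ==
items.score | items.code
4 | Z3
4 | Z3
1 | Z1
3 | Z3

Derivation:
After WHERE (4 rows):
items.score | items.amt | items.code | items.id
4 | 8 | Z3 | 6
4 | 6 | Z3 | 2
1 | 4 | Z1 | 80
3 | 90 | Z3 | 80
After SELECT (4 rows):
items.score | items.code
4 | Z3
4 | Z3
1 | Z1
3 | Z3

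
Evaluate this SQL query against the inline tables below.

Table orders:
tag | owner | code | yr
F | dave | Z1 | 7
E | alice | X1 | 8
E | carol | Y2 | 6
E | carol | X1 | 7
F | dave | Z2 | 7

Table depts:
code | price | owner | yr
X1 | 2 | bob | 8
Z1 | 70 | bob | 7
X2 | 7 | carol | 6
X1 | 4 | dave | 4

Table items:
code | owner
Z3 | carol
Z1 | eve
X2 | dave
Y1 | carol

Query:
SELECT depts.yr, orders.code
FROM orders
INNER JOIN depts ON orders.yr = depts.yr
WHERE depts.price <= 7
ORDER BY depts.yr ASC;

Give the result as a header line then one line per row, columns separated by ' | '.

After JOIN depts (5 rows):
orders.tag | orders.owner | orders.code | orders.yr | depts.code | depts.price | depts.owner | depts.yr
F | dave | Z1 | 7 | Z1 | 70 | bob | 7
E | alice | X1 | 8 | X1 | 2 | bob | 8
E | carol | Y2 | 6 | X2 | 7 | carol | 6
E | carol | X1 | 7 | Z1 | 70 | bob | 7
F | dave | Z2 | 7 | Z1 | 70 | bob | 7
After WHERE (2 rows):
orders.tag | orders.owner | orders.code | orders.yr | depts.code | depts.price | depts.owner | depts.yr
E | alice | X1 | 8 | X1 | 2 | bob | 8
E | carol | Y2 | 6 | X2 | 7 | carol | 6
After SELECT (2 rows):
depts.yr | orders.code
8 | X1
6 | Y2
After ORDER BY (2 rows):
depts.yr | orders.code
6 | Y2
8 | X1

== RESULT ==
depts.yr | orders.code
6 | Y2
8 | X1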